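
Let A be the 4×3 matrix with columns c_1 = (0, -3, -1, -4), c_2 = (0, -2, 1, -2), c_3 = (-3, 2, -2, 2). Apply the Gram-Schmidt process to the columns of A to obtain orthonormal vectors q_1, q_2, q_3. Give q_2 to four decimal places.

q_2 = (0.0000, -0.3162, 0.9487, 0.0000)

c_1 = (0, -3, -1, -4); ‖c_1‖ = 5.0990, so q_1 = (0.0000, -0.5883, -0.1961, -0.7845).
q_1·c_2 = 0.0000·0 + (-0.5883)·(-2) + (-0.1961)·1 + (-0.7845)·(-2) = 2.5495.
u_2 = c_2 − 2.5495·q_1 = (0.0000, -0.5000, 1.5000, 0.0000).
‖u_2‖ = 1.5811, so q_2 = (0.0000, -0.3162, 0.9487, 0.0000).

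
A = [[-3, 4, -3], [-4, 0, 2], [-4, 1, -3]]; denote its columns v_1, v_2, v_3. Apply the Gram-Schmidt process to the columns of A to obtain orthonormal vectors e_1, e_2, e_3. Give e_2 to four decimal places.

e_1 = v_1/‖v_1‖ = (-3, -4, -4)/6.4031 = (-0.4685, -0.6247, -0.6247).
r_{12} = e_1·v_2 = -2.4988.
u_2 = v_2 + 2.4988·e_1 = (2.8293, -1.5610, -0.5610).
‖u_2‖ = 3.2796, so e_2 = (0.8627, -0.4760, -0.1710).

e_2 = (0.8627, -0.4760, -0.1710)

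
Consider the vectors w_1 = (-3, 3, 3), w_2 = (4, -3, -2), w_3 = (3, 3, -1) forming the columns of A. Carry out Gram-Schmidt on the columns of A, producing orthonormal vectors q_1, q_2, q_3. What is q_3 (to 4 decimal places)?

w_1 = (-3, 3, 3); ‖w_1‖ = 5.1962, so q_1 = (-0.5774, 0.5774, 0.5774).
q_1·w_2 = (-0.5774)·4 + 0.5774·(-3) + 0.5774·(-2) = -5.1962.
u_2 = w_2 + 5.1962·q_1 = (1.0000, 0.0000, 1.0000).
‖u_2‖ = 1.4142, so q_2 = (0.7071, 0.0000, 0.7071).
q_1·w_3 = (-0.5774)·3 + 0.5774·3 + 0.5774·(-1) = -0.5774; q_2·w_3 = 0.7071·3 + (0.0000)·3 + 0.7071·(-1) = 1.4142.
u_3 = w_3 + 0.5774·q_1 − 1.4142·q_2 = (1.6667, 3.3333, -1.6667).
‖u_3‖ = 4.0825, so q_3 = (0.4082, 0.8165, -0.4082).

q_3 = (0.4082, 0.8165, -0.4082)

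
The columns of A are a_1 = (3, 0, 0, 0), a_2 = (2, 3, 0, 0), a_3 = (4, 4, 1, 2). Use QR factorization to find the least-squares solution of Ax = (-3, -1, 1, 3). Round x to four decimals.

a_1 = (3, 0, 0, 0); ‖a_1‖ = 3.0000, so q_1 = (1.0000, 0.0000, 0.0000, 0.0000).
q_1·a_2 = 1.0000·2 + 0.0000·3 + 0.0000·0 + 0.0000·0 = 2.0000.
u_2 = a_2 − 2.0000·q_1 = (0.0000, 3.0000, 0.0000, 0.0000).
‖u_2‖ = 3.0000, so q_2 = (0.0000, 1.0000, 0.0000, 0.0000).
q_1·a_3 = 1.0000·4 + 0.0000·4 + 0.0000·1 + 0.0000·2 = 4.0000; q_2·a_3 = 0.0000·4 + 1.0000·4 + 0.0000·1 + 0.0000·2 = 4.0000.
u_3 = a_3 − 4.0000·q_1 − 4.0000·q_2 = (0.0000, 0.0000, 1.0000, 2.0000).
‖u_3‖ = 2.2361, so q_3 = (0.0000, 0.0000, 0.4472, 0.8944).
Qᵀb = (-3.0000, -1.0000, 3.1305).
Back-substitute: x_3 = 3.1305/2.2361 = 1.4000.
x_2 = (-1.0000 − 4.0000·1.4000)/3.0000 = -2.2000.
x_1 = (-3.0000 − 2.0000·(-2.2000) − 4.0000·1.4000)/3.0000 = -1.4000.

x = (-1.4000, -2.2000, 1.4000)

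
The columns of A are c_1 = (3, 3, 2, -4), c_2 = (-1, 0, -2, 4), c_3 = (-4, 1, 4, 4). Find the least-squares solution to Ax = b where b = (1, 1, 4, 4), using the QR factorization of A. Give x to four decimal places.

c_1 = (3, 3, 2, -4); ‖c_1‖ = 6.1644, so q_1 = (0.4867, 0.4867, 0.3244, -0.6489).
q_1·c_2 = 0.4867·(-1) + 0.4867·0 + 0.3244·(-2) + (-0.6489)·4 = -3.7311.
u_2 = c_2 + 3.7311·q_1 = (0.8158, 1.8158, -0.7895, 1.5789).
‖u_2‖ = 2.6606, so q_2 = (0.3066, 0.6825, -0.2967, 0.5934).
q_1·c_3 = 0.4867·(-4) + 0.4867·1 + 0.3244·4 + (-0.6489)·4 = -2.7578; q_2·c_3 = 0.3066·(-4) + 0.6825·1 + (-0.2967)·4 + 0.5934·4 = 0.6429.
u_3 = c_3 + 2.7578·q_1 − 0.6429·q_2 = (-2.8550, 1.9033, 5.0855, 1.8290).
‖u_3‖ = 6.4017, so q_3 = (-0.4460, 0.2973, 0.7944, 0.2857).
Qᵀb = (-0.3244, 2.1760, 4.1718).
Back-substitute: x_3 = 4.1718/6.4017 = 0.6517.
x_2 = (2.1760 − 0.6429·0.6517)/2.6606 = 0.6604.
x_1 = (-0.3244 + 3.7311·0.6604 + 2.7578·0.6517)/6.1644 = 0.6386.

x = (0.6386, 0.6604, 0.6517)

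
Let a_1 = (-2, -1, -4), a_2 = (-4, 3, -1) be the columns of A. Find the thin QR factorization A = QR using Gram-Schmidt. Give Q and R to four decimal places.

a_1 = (-2, -1, -4); ‖a_1‖ = 4.5826, so e_1 = (-0.4364, -0.2182, -0.8729).
e_1·a_2 = (-0.4364)·(-4) + (-0.2182)·3 + (-0.8729)·(-1) = 1.9640.
u_2 = a_2 − 1.9640·e_1 = (-3.1429, 3.4286, 0.7143).
‖u_2‖ = 4.7056, so e_2 = (-0.6679, 0.7286, 0.1518).

Q = [[-0.4364, -0.6679], [-0.2182, 0.7286], [-0.8729, 0.1518]], R = [[4.5826, 1.9640], [0.0000, 4.7056]]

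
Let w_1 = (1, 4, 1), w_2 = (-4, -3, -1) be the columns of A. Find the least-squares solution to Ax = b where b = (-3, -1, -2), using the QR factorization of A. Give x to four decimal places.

x = (0.3073, 0.8547)

e_1 = w_1/‖w_1‖ = (1, 4, 1)/4.2426 = (0.2357, 0.9428, 0.2357).
r_{12} = e_1·w_2 = -4.0069.
u_2 = w_2 + 4.0069·e_1 = (-3.0556, 0.7778, -0.0556).
‖u_2‖ = 3.1535, so e_2 = (-0.9689, 0.2466, -0.0176).
Qᵀb = (-2.1213, 2.6954).
Back-substitute: x_2 = 2.6954/3.1535 = 0.8547.
x_1 = (-2.1213 + 4.0069·0.8547)/4.2426 = 0.3073.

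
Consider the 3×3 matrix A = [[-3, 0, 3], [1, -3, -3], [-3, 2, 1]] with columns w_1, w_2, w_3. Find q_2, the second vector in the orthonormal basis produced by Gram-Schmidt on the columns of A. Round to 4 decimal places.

q_1 = w_1/‖w_1‖ = (-3, 1, -3)/4.3589 = (-0.6882, 0.2294, -0.6882).
r_{12} = q_1·w_2 = -2.0647.
u_2 = w_2 + 2.0647·q_1 = (-1.4211, -2.5263, 0.5789).
‖u_2‖ = 2.9558, so q_2 = (-0.4808, -0.8547, 0.1959).

q_2 = (-0.4808, -0.8547, 0.1959)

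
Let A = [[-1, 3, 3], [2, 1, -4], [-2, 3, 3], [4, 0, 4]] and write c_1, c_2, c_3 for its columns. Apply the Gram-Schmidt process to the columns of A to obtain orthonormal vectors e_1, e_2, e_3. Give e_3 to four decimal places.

e_3 = (0.1234, -0.8298, 0.1532, 0.5223)

c_1 = (-1, 2, -2, 4); ‖c_1‖ = 5.0000, so e_1 = (-0.2000, 0.4000, -0.4000, 0.8000).
e_1·c_2 = (-0.2000)·3 + 0.4000·1 + (-0.4000)·3 + 0.8000·0 = -1.4000.
u_2 = c_2 + 1.4000·e_1 = (2.7200, 1.5600, 2.4400, 1.1200).
‖u_2‖ = 4.1280, so e_2 = (0.6589, 0.3779, 0.5911, 0.2713).
e_1·c_3 = (-0.2000)·3 + 0.4000·(-4) + (-0.4000)·3 + 0.8000·4 = -0.2000; e_2·c_3 = 0.6589·3 + 0.3779·(-4) + 0.5911·3 + 0.2713·4 = 3.3237.
u_3 = c_3 + 0.2000·e_1 − 3.3237·e_2 = (0.7700, -5.1761, 0.9554, 3.2582).
‖u_3‖ = 6.2380, so e_3 = (0.1234, -0.8298, 0.1532, 0.5223).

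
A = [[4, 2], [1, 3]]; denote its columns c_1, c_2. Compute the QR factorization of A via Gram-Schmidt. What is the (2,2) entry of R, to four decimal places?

c_1 = (4, 1); ‖c_1‖ = 4.1231, so e_1 = (0.9701, 0.2425).
e_1·c_2 = 0.9701·2 + 0.2425·3 = 2.6679.
u_2 = c_2 − 2.6679·e_1 = (-0.5882, 2.3529).
r_{22} = ‖u_2‖ = 2.4254.

r_{22} = 2.4254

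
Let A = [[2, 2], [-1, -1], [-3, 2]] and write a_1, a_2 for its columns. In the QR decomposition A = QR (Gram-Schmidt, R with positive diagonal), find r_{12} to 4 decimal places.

a_1 = (2, -1, -3); ‖a_1‖ = 3.7417, so e_1 = (0.5345, -0.2673, -0.8018).
r_{12} = e_1·a_2 = -0.2673.

r_{12} = -0.2673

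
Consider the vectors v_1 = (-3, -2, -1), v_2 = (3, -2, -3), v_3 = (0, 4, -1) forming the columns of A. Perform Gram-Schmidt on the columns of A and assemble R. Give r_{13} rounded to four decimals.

r_{13} = -1.8708

v_1 = (-3, -2, -1); ‖v_1‖ = 3.7417, so e_1 = (-0.8018, -0.5345, -0.2673).
r_{13} = e_1·v_3 = -1.8708.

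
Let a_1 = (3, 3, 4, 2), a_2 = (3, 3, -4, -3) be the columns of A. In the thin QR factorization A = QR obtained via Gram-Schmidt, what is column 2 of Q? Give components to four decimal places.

a_1 = (3, 3, 4, 2); ‖a_1‖ = 6.1644, so e_1 = (0.4867, 0.4867, 0.6489, 0.3244).
e_1·a_2 = 0.4867·3 + 0.4867·3 + 0.6489·(-4) + 0.3244·(-3) = -0.6489.
u_2 = a_2 + 0.6489·e_1 = (3.3158, 3.3158, -3.5789, -2.7895).
‖u_2‖ = 6.5253, so e_2 = (0.5081, 0.5081, -0.5485, -0.4275).

e_2 = (0.5081, 0.5081, -0.5485, -0.4275)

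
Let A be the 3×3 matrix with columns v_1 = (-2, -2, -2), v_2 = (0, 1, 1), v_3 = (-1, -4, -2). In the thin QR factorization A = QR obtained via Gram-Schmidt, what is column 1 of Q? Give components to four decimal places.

v_1 = (-2, -2, -2); ‖v_1‖ = 3.4641, so q_1 = (-0.5774, -0.5774, -0.5774).

q_1 = (-0.5774, -0.5774, -0.5774)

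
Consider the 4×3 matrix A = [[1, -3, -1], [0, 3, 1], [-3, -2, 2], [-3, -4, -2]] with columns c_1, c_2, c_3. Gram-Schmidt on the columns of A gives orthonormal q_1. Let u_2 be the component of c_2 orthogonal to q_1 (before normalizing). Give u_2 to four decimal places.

c_1 = (1, 0, -3, -3); ‖c_1‖ = 4.3589, so q_1 = (0.2294, 0.0000, -0.6882, -0.6882).
q_1·c_2 = 0.2294·(-3) + 0.0000·3 + (-0.6882)·(-2) + (-0.6882)·(-4) = 3.4412.
u_2 = c_2 − 3.4412·q_1 = (-3.7895, 3.0000, 0.3684, -1.6316).

u_2 = (-3.7895, 3.0000, 0.3684, -1.6316)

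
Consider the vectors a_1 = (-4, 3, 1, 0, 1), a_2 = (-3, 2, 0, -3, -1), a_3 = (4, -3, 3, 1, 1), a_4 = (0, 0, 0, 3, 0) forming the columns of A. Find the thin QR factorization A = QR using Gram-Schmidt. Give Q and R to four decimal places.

Q = [[-0.7698, -0.1373, 0.1489, -0.1718], [0.5774, 0.0317, -0.1604, -0.0555], [0.1925, -0.1796, 0.9092, 0.3143], [0.0000, -0.8555, -0.3118, 0.4133], [0.1925, -0.4647, 0.1679, -0.8353]], R = [[5.1962, 3.2717, -4.0415, 0.0000], [0.0000, 3.5066, -2.5032, -2.5666], [0.0000, 0.0000, 3.6607, -0.9355], [0.0000, 0.0000, 0.0000, 1.2399]]

a_1 = (-4, 3, 1, 0, 1); ‖a_1‖ = 5.1962, so q_1 = (-0.7698, 0.5774, 0.1925, 0.0000, 0.1925).
q_1·a_2 = (-0.7698)·(-3) + 0.5774·2 + 0.1925·0 + 0.0000·(-3) + 0.1925·(-1) = 3.2717.
u_2 = a_2 − 3.2717·q_1 = (-0.4815, 0.1111, -0.6296, -3.0000, -1.6296).
‖u_2‖ = 3.5066, so q_2 = (-0.1373, 0.0317, -0.1796, -0.8555, -0.4647).
q_1·a_3 = (-0.7698)·4 + 0.5774·(-3) + 0.1925·3 + 0.0000·1 + 0.1925·1 = -4.0415; q_2·a_3 = (-0.1373)·4 + 0.0317·(-3) + (-0.1796)·3 + (-0.8555)·1 + (-0.4647)·1 = -2.5032.
u_3 = a_3 + 4.0415·q_1 + 2.5032·q_2 = (0.5452, -0.5873, 3.3283, -1.1416, 0.6145).
‖u_3‖ = 3.6607, so q_3 = (0.1489, -0.1604, 0.9092, -0.3118, 0.1679).
q_1·a_4 = (-0.7698)·0 + 0.5774·0 + 0.1925·0 + 0.0000·3 + 0.1925·0 = 0.0000; q_2·a_4 = (-0.1373)·0 + 0.0317·0 + (-0.1796)·0 + (-0.8555)·3 + (-0.4647)·0 = -2.5666; q_3·a_4 = 0.1489·0 + (-0.1604)·0 + 0.9092·0 + (-0.3118)·3 + 0.1679·0 = -0.9355.
u_4 = a_4 + 0.0000·q_1 + 2.5666·q_2 + 0.9355·q_3 = (-0.2131, -0.0688, 0.3898, 0.5125, -1.0357).
‖u_4‖ = 1.2399, so q_4 = (-0.1718, -0.0555, 0.3143, 0.4133, -0.8353).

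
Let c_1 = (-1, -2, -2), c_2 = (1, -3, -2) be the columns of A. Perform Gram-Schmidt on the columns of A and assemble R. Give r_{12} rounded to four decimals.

r_{12} = 3.0000

c_1 = (-1, -2, -2); ‖c_1‖ = 3.0000, so q_1 = (-0.3333, -0.6667, -0.6667).
r_{12} = q_1·c_2 = 3.0000.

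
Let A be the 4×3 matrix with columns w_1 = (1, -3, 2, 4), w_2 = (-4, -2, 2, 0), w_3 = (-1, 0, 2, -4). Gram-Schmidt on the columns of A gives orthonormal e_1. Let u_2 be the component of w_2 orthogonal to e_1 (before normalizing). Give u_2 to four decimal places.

w_1 = (1, -3, 2, 4); ‖w_1‖ = 5.4772, so e_1 = (0.1826, -0.5477, 0.3651, 0.7303).
e_1·w_2 = 0.1826·(-4) + (-0.5477)·(-2) + 0.3651·2 + 0.7303·0 = 1.0954.
u_2 = w_2 − 1.0954·e_1 = (-4.2000, -1.4000, 1.6000, -0.8000).

u_2 = (-4.2000, -1.4000, 1.6000, -0.8000)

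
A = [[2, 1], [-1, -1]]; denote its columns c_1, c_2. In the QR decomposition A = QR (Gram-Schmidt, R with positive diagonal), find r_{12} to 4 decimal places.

r_{12} = 1.3416

c_1 = (2, -1); ‖c_1‖ = 2.2361, so e_1 = (0.8944, -0.4472).
r_{12} = e_1·c_2 = 1.3416.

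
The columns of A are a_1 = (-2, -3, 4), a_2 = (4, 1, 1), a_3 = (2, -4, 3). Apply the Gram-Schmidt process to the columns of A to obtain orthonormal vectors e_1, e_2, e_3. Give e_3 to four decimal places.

e_1 = a_1/‖a_1‖ = (-2, -3, 4)/5.3852 = (-0.3714, -0.5571, 0.7428).
r_{12} = e_1·a_2 = -1.2999.
u_2 = a_2 + 1.2999·e_1 = (3.5172, 0.2759, 1.9655).
‖u_2‖ = 4.0386, so e_2 = (0.8709, 0.0683, 0.4867).
r_{13} = e_1·a_3 = 3.7139; r_{23} = e_2·a_3 = 2.9286.
u_3 = a_3 − 3.7139·e_1 − 2.9286·e_2 = (0.8288, -2.1311, -1.1839).
‖u_3‖ = 2.5749, so e_3 = (0.3219, -0.8276, -0.4598).

e_3 = (0.3219, -0.8276, -0.4598)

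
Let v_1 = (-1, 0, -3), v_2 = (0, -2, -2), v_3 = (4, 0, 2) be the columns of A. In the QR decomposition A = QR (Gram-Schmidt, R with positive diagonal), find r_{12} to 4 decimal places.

v_1 = (-1, 0, -3); ‖v_1‖ = 3.1623, so q_1 = (-0.3162, 0.0000, -0.9487).
r_{12} = q_1·v_2 = 1.8974.

r_{12} = 1.8974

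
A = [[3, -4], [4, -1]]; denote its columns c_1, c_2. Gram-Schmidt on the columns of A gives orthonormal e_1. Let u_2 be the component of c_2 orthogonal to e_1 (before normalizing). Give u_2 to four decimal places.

u_2 = (-2.0800, 1.5600)

e_1 = c_1/‖c_1‖ = (3, 4)/5.0000 = (0.6000, 0.8000).
r_{12} = e_1·c_2 = -3.2000.
u_2 = c_2 + 3.2000·e_1 = (-2.0800, 1.5600).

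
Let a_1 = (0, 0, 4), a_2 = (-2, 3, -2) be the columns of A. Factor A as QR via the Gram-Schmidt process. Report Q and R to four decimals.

Q = [[0.0000, -0.5547], [0.0000, 0.8321], [1.0000, 0.0000]], R = [[4.0000, -2.0000], [0.0000, 3.6056]]

e_1 = a_1/‖a_1‖ = (0, 0, 4)/4.0000 = (0.0000, 0.0000, 1.0000).
r_{12} = e_1·a_2 = -2.0000.
u_2 = a_2 + 2.0000·e_1 = (-2.0000, 3.0000, 0.0000).
‖u_2‖ = 3.6056, so e_2 = (-0.5547, 0.8321, 0.0000).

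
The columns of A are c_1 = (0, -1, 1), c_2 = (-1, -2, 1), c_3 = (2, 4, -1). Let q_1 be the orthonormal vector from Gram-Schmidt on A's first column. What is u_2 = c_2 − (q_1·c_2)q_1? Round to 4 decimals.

c_1 = (0, -1, 1); ‖c_1‖ = 1.4142, so q_1 = (0.0000, -0.7071, 0.7071).
q_1·c_2 = 0.0000·(-1) + (-0.7071)·(-2) + 0.7071·1 = 2.1213.
u_2 = c_2 − 2.1213·q_1 = (-1.0000, -0.5000, -0.5000).

u_2 = (-1.0000, -0.5000, -0.5000)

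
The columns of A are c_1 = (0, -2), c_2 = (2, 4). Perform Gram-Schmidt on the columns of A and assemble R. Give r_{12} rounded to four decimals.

r_{12} = -4.0000

e_1 = c_1/‖c_1‖ = (0, -2)/2.0000 = (0.0000, -1.0000).
r_{12} = e_1·c_2 = -4.0000.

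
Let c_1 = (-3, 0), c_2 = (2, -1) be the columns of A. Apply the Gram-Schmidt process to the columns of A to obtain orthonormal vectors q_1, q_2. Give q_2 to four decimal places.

q_2 = (0.0000, -1.0000)

c_1 = (-3, 0); ‖c_1‖ = 3.0000, so q_1 = (-1.0000, 0.0000).
q_1·c_2 = (-1.0000)·2 + 0.0000·(-1) = -2.0000.
u_2 = c_2 + 2.0000·q_1 = (0.0000, -1.0000).
‖u_2‖ = 1.0000, so q_2 = (0.0000, -1.0000).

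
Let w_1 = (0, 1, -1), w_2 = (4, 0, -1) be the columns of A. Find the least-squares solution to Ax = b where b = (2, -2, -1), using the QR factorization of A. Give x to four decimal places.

x = (-0.7879, 0.5758)

w_1 = (0, 1, -1); ‖w_1‖ = 1.4142, so q_1 = (0.0000, 0.7071, -0.7071).
q_1·w_2 = 0.0000·4 + 0.7071·0 + (-0.7071)·(-1) = 0.7071.
u_2 = w_2 − 0.7071·q_1 = (4.0000, -0.5000, -0.5000).
‖u_2‖ = 4.0620, so q_2 = (0.9847, -0.1231, -0.1231).
Qᵀb = (-0.7071, 2.3387).
Back-substitute: x_2 = 2.3387/4.0620 = 0.5758.
x_1 = (-0.7071 − 0.7071·0.5758)/1.4142 = -0.7879.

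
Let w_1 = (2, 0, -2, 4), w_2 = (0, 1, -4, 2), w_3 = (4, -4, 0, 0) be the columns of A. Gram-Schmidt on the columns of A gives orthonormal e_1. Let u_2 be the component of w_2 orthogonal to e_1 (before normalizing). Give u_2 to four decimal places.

u_2 = (-1.3333, 1.0000, -2.6667, -0.6667)

e_1 = w_1/‖w_1‖ = (2, 0, -2, 4)/4.8990 = (0.4082, 0.0000, -0.4082, 0.8165).
r_{12} = e_1·w_2 = 3.2660.
u_2 = w_2 − 3.2660·e_1 = (-1.3333, 1.0000, -2.6667, -0.6667).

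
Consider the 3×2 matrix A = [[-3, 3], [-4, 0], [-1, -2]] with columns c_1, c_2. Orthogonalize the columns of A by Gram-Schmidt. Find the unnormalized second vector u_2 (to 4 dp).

e_1 = c_1/‖c_1‖ = (-3, -4, -1)/5.0990 = (-0.5883, -0.7845, -0.1961).
r_{12} = e_1·c_2 = -1.3728.
u_2 = c_2 + 1.3728·e_1 = (2.1923, -1.0769, -2.2692).

u_2 = (2.1923, -1.0769, -2.2692)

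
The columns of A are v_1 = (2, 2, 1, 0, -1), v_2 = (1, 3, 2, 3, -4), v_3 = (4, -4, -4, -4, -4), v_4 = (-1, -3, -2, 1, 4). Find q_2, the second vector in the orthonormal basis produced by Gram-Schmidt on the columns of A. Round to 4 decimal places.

q_1 = v_1/‖v_1‖ = (2, 2, 1, 0, -1)/3.1623 = (0.6325, 0.6325, 0.3162, 0.0000, -0.3162).
r_{12} = q_1·v_2 = 4.4272.
u_2 = v_2 − 4.4272·q_1 = (-1.8000, 0.2000, 0.6000, 3.0000, -2.6000).
‖u_2‖ = 4.4045, so q_2 = (-0.4087, 0.0454, 0.1362, 0.6811, -0.5903).

q_2 = (-0.4087, 0.0454, 0.1362, 0.6811, -0.5903)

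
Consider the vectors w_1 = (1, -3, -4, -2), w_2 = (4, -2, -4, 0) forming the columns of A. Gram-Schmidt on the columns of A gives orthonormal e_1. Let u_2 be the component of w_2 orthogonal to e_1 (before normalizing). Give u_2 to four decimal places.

u_2 = (3.1333, 0.6000, -0.5333, 1.7333)

w_1 = (1, -3, -4, -2); ‖w_1‖ = 5.4772, so e_1 = (0.1826, -0.5477, -0.7303, -0.3651).
e_1·w_2 = 0.1826·4 + (-0.5477)·(-2) + (-0.7303)·(-4) + (-0.3651)·0 = 4.7469.
u_2 = w_2 − 4.7469·e_1 = (3.1333, 0.6000, -0.5333, 1.7333).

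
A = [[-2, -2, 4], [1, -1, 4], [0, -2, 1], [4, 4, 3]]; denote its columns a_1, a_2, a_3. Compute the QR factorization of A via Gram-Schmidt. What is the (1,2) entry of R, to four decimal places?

a_1 = (-2, 1, 0, 4); ‖a_1‖ = 4.5826, so e_1 = (-0.4364, 0.2182, 0.0000, 0.8729).
r_{12} = e_1·a_2 = 4.1461.

r_{12} = 4.1461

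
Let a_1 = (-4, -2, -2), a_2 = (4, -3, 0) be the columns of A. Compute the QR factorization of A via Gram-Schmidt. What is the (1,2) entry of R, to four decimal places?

a_1 = (-4, -2, -2); ‖a_1‖ = 4.8990, so q_1 = (-0.8165, -0.4082, -0.4082).
r_{12} = q_1·a_2 = -2.0412.

r_{12} = -2.0412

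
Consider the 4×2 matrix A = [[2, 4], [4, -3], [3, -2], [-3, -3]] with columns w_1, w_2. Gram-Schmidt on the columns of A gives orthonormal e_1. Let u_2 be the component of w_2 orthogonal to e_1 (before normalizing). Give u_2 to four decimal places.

e_1 = w_1/‖w_1‖ = (2, 4, 3, -3)/6.1644 = (0.3244, 0.6489, 0.4867, -0.4867).
r_{12} = e_1·w_2 = -0.1622.
u_2 = w_2 + 0.1622·e_1 = (4.0526, -2.8947, -1.9211, -3.0789).

u_2 = (4.0526, -2.8947, -1.9211, -3.0789)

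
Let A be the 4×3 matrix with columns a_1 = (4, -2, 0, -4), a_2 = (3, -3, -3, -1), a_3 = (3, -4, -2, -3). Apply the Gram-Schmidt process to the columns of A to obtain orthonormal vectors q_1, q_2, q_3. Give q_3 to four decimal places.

q_3 = (-0.6646, -0.6593, 0.1063, -0.3350)

a_1 = (4, -2, 0, -4); ‖a_1‖ = 6.0000, so q_1 = (0.6667, -0.3333, 0.0000, -0.6667).
q_1·a_2 = 0.6667·3 + (-0.3333)·(-3) + 0.0000·(-3) + (-0.6667)·(-1) = 3.6667.
u_2 = a_2 − 3.6667·q_1 = (0.5556, -1.7778, -3.0000, 1.4444).
‖u_2‖ = 3.8152, so q_2 = (0.1456, -0.4660, -0.7863, 0.3786).
q_1·a_3 = 0.6667·3 + (-0.3333)·(-4) + 0.0000·(-2) + (-0.6667)·(-3) = 5.3333; q_2·a_3 = 0.1456·3 + (-0.4660)·(-4) + (-0.7863)·(-2) + 0.3786·(-3) = 2.7376.
u_3 = a_3 − 5.3333·q_1 − 2.7376·q_2 = (-0.9542, -0.9466, 0.1527, -0.4809).
‖u_3‖ = 1.4356, so q_3 = (-0.6646, -0.6593, 0.1063, -0.3350).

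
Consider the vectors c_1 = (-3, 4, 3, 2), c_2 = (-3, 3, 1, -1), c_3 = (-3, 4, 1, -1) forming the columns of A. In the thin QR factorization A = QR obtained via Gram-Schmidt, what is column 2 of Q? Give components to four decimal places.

c_1 = (-3, 4, 3, 2); ‖c_1‖ = 6.1644, so q_1 = (-0.4867, 0.6489, 0.4867, 0.3244).
q_1·c_2 = (-0.4867)·(-3) + 0.6489·3 + 0.4867·1 + 0.3244·(-1) = 3.5689.
u_2 = c_2 − 3.5689·q_1 = (-1.2632, 0.6842, -0.7368, -2.1579).
‖u_2‖ = 2.6950, so q_2 = (-0.4687, 0.2539, -0.2734, -0.8007).

q_2 = (-0.4687, 0.2539, -0.2734, -0.8007)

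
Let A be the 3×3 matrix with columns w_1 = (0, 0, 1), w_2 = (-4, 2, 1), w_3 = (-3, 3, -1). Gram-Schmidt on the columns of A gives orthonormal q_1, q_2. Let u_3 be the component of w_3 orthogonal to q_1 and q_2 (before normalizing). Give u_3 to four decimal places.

u_3 = (0.6000, 1.2000, 0.0000)

q_1 = w_1/‖w_1‖ = (0, 0, 1)/1.0000 = (0.0000, 0.0000, 1.0000).
r_{12} = q_1·w_2 = 1.0000.
u_2 = w_2 − 1.0000·q_1 = (-4.0000, 2.0000, 0.0000).
‖u_2‖ = 4.4721, so q_2 = (-0.8944, 0.4472, 0.0000).
r_{13} = q_1·w_3 = -1.0000; r_{23} = q_2·w_3 = 4.0249.
u_3 = w_3 + 1.0000·q_1 − 4.0249·q_2 = (0.6000, 1.2000, 0.0000).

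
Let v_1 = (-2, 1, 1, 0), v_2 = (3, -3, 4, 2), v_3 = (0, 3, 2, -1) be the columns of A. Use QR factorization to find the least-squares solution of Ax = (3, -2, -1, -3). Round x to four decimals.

x = (-1.7892, -0.0830, 0.2641)

q_1 = v_1/‖v_1‖ = (-2, 1, 1, 0)/2.4495 = (-0.8165, 0.4082, 0.4082, 0.0000).
r_{12} = q_1·v_2 = -2.0412.
u_2 = v_2 + 2.0412·q_1 = (1.3333, -2.1667, 4.8333, 2.0000).
‖u_2‖ = 5.8166, so q_2 = (0.2292, -0.3725, 0.8309, 0.3438).
r_{13} = q_1·v_3 = 2.0412; r_{23} = q_2·v_3 = 0.2006.
u_3 = v_3 − 2.0412·q_1 − 0.2006·q_2 = (1.6207, 2.2414, 1.0000, -1.0690).
‖u_3‖ = 3.1294, so q_3 = (0.5179, 0.7162, 0.3196, -0.3416).
Qᵀb = (-3.6742, -0.4298, 0.8264).
Back-substitute: x_3 = 0.8264/3.1294 = 0.2641.
x_2 = (-0.4298 − 0.2006·0.2641)/5.8166 = -0.0830.
x_1 = (-3.6742 + 2.0412·(-0.0830) − 2.0412·0.2641)/2.4495 = -1.7892.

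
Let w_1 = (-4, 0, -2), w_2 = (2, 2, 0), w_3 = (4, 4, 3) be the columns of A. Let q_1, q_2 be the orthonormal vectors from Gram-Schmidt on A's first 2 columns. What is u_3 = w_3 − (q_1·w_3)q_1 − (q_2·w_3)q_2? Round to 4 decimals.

u_3 = (-1.0000, 1.0000, 2.0000)

w_1 = (-4, 0, -2); ‖w_1‖ = 4.4721, so q_1 = (-0.8944, 0.0000, -0.4472).
q_1·w_2 = (-0.8944)·2 + 0.0000·2 + (-0.4472)·0 = -1.7889.
u_2 = w_2 + 1.7889·q_1 = (0.4000, 2.0000, -0.8000).
‖u_2‖ = 2.1909, so q_2 = (0.1826, 0.9129, -0.3651).
q_1·w_3 = (-0.8944)·4 + 0.0000·4 + (-0.4472)·3 = -4.9193; q_2·w_3 = 0.1826·4 + 0.9129·4 + (-0.3651)·3 = 3.2863.
u_3 = w_3 + 4.9193·q_1 − 3.2863·q_2 = (-1.0000, 1.0000, 2.0000).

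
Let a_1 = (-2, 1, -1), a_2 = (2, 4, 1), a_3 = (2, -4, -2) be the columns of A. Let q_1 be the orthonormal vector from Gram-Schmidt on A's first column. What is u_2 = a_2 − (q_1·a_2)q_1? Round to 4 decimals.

q_1 = a_1/‖a_1‖ = (-2, 1, -1)/2.4495 = (-0.8165, 0.4082, -0.4082).
r_{12} = q_1·a_2 = -0.4082.
u_2 = a_2 + 0.4082·q_1 = (1.6667, 4.1667, 0.8333).

u_2 = (1.6667, 4.1667, 0.8333)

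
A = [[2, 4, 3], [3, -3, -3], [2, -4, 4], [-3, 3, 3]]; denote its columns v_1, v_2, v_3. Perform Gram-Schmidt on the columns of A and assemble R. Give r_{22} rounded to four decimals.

v_1 = (2, 3, 2, -3); ‖v_1‖ = 5.0990, so q_1 = (0.3922, 0.5883, 0.3922, -0.5883).
q_1·v_2 = 0.3922·4 + 0.5883·(-3) + 0.3922·(-4) + (-0.5883)·3 = -3.5301.
u_2 = v_2 + 3.5301·q_1 = (5.3846, -0.9231, -2.6154, 0.9231).
r_{22} = ‖u_2‖ = 6.1269.

r_{22} = 6.1269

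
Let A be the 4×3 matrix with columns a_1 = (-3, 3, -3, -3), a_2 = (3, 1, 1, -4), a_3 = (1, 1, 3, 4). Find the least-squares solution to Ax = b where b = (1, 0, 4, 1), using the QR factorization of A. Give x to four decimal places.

x = (-0.1754, 0.3319, 0.6038)

q_1 = a_1/‖a_1‖ = (-3, 3, -3, -3)/6.0000 = (-0.5000, 0.5000, -0.5000, -0.5000).
r_{12} = q_1·a_2 = 0.5000.
u_2 = a_2 − 0.5000·q_1 = (3.2500, 0.7500, 1.2500, -3.7500).
‖u_2‖ = 5.1720, so q_2 = (0.6284, 0.1450, 0.2417, -0.7251).
r_{13} = q_1·a_3 = -3.5000; r_{23} = q_2·a_3 = -1.4018.
u_3 = a_3 + 3.5000·q_1 + 1.4018·q_2 = (0.1308, 2.9533, 1.5888, 1.2336).
‖u_3‖ = 3.5756, so q_3 = (0.0366, 0.8259, 0.4443, 0.3450).
Qᵀb = (-3.0000, 0.8701, 2.1590).
Back-substitute: x_3 = 2.1590/3.5756 = 0.6038.
x_2 = (0.8701 + 1.4018·0.6038)/5.1720 = 0.3319.
x_1 = (-3.0000 − 0.5000·0.3319 + 3.5000·0.6038)/6.0000 = -0.1754.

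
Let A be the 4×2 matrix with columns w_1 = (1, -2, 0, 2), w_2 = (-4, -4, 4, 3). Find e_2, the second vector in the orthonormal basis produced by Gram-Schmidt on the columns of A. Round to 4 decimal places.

e_2 = (-0.7545, -0.2624, 0.5905, 0.1148)

w_1 = (1, -2, 0, 2); ‖w_1‖ = 3.0000, so e_1 = (0.3333, -0.6667, 0.0000, 0.6667).
e_1·w_2 = 0.3333·(-4) + (-0.6667)·(-4) + 0.0000·4 + 0.6667·3 = 3.3333.
u_2 = w_2 − 3.3333·e_1 = (-5.1111, -1.7778, 4.0000, 0.7778).
‖u_2‖ = 6.7741, so e_2 = (-0.7545, -0.2624, 0.5905, 0.1148).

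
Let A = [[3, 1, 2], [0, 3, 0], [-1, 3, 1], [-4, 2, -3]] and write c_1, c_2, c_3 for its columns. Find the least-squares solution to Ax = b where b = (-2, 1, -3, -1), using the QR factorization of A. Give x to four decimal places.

e_1 = c_1/‖c_1‖ = (3, 0, -1, -4)/5.0990 = (0.5883, 0.0000, -0.1961, -0.7845).
r_{12} = e_1·c_2 = -1.5689.
u_2 = c_2 + 1.5689·e_1 = (1.9231, 3.0000, 2.6923, 0.7692).
‖u_2‖ = 4.5319, so e_2 = (0.4243, 0.6620, 0.5941, 0.1697).
r_{13} = e_1·c_3 = 3.3340; r_{23} = e_2·c_3 = 0.9335.
u_3 = c_3 − 3.3340·e_1 − 0.9335·e_2 = (-0.3577, -0.6180, 1.0993, -0.5431).
‖u_3‖ = 1.4188, so e_3 = (-0.2521, -0.4356, 0.7748, -0.3828).
Qᵀb = (0.1961, -2.1387, -1.8729).
Back-substitute: x_3 = -1.8729/1.4188 = -1.3200.
x_2 = (-2.1387 − 0.9335·(-1.3200))/4.5319 = -0.2000.
x_1 = (0.1961 + 1.5689·(-0.2000) − 3.3340·(-1.3200))/5.0990 = 0.8400.

x = (0.8400, -0.2000, -1.3200)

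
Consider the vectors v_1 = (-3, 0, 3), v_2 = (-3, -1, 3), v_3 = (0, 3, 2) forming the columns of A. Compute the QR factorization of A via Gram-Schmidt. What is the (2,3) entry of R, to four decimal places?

e_1 = v_1/‖v_1‖ = (-3, 0, 3)/4.2426 = (-0.7071, 0.0000, 0.7071).
r_{12} = e_1·v_2 = 4.2426.
u_2 = v_2 − 4.2426·e_1 = (0.0000, -1.0000, 0.0000).
‖u_2‖ = 1.0000, so e_2 = (0.0000, -1.0000, 0.0000).
r_{23} = e_2·v_3 = -3.0000.

r_{23} = -3.0000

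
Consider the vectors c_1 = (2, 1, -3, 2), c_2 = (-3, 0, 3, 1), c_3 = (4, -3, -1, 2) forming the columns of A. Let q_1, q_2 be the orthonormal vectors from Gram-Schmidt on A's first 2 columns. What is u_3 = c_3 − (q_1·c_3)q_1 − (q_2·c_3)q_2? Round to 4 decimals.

u_3 = (1.9653, -3.3410, 1.3757, 1.7688)

c_1 = (2, 1, -3, 2); ‖c_1‖ = 4.2426, so q_1 = (0.4714, 0.2357, -0.7071, 0.4714).
q_1·c_2 = 0.4714·(-3) + 0.2357·0 + (-0.7071)·3 + 0.4714·1 = -3.0641.
u_2 = c_2 + 3.0641·q_1 = (-1.5556, 0.7222, 0.8333, 2.4444).
‖u_2‖ = 3.1002, so q_2 = (-0.5018, 0.2330, 0.2688, 0.7885).
q_1·c_3 = 0.4714·4 + 0.2357·(-3) + (-0.7071)·(-1) + 0.4714·2 = 2.8284; q_2·c_3 = (-0.5018)·4 + 0.2330·(-3) + 0.2688·(-1) + 0.7885·2 = -1.3978.
u_3 = c_3 − 2.8284·q_1 + 1.3978·q_2 = (1.9653, -3.3410, 1.3757, 1.7688).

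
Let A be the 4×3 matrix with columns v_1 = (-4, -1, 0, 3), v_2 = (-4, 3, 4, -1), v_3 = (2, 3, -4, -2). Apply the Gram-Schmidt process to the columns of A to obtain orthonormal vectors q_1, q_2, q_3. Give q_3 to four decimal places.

q_3 = (-0.2264, 0.6403, -0.7287, -0.0884)

q_1 = v_1/‖v_1‖ = (-4, -1, 0, 3)/5.0990 = (-0.7845, -0.1961, 0.0000, 0.5883).
r_{12} = q_1·v_2 = 1.9612.
u_2 = v_2 − 1.9612·q_1 = (-2.4615, 3.3846, 4.0000, -2.1538).
‖u_2‖ = 6.1769, so q_2 = (-0.3985, 0.5479, 0.6476, -0.3487).
r_{13} = q_1·v_3 = -3.3340; r_{23} = q_2·v_3 = -1.0461.
u_3 = v_3 + 3.3340·q_1 + 1.0461·q_2 = (-1.0323, 2.9194, -3.3226, -0.4032).
‖u_3‖ = 4.5596, so q_3 = (-0.2264, 0.6403, -0.7287, -0.0884).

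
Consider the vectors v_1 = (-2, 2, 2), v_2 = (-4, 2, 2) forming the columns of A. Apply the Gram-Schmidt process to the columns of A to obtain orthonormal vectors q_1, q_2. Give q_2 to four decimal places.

q_1 = v_1/‖v_1‖ = (-2, 2, 2)/3.4641 = (-0.5774, 0.5774, 0.5774).
r_{12} = q_1·v_2 = 4.6188.
u_2 = v_2 − 4.6188·q_1 = (-1.3333, -0.6667, -0.6667).
‖u_2‖ = 1.6330, so q_2 = (-0.8165, -0.4082, -0.4082).

q_2 = (-0.8165, -0.4082, -0.4082)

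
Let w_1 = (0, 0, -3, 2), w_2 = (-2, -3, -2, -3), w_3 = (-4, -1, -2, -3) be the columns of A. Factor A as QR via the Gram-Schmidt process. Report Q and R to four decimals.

e_1 = w_1/‖w_1‖ = (0, 0, -3, 2)/3.6056 = (0.0000, 0.0000, -0.8321, 0.5547).
r_{12} = e_1·w_2 = 0.0000.
u_2 = w_2 + 0.0000·e_1 = (-2.0000, -3.0000, -2.0000, -3.0000).
‖u_2‖ = 5.0990, so e_2 = (-0.3922, -0.5883, -0.3922, -0.5883).
r_{13} = e_1·w_3 = 0.0000; r_{23} = e_2·w_3 = 4.7068.
u_3 = w_3 + 0.0000·e_1 − 4.7068·e_2 = (-2.1538, 1.7692, -0.1538, -0.2308).
‖u_3‖ = 2.8011, so e_3 = (-0.7689, 0.6316, -0.0549, -0.0824).

Q = [[0.0000, -0.3922, -0.7689], [0.0000, -0.5883, 0.6316], [-0.8321, -0.3922, -0.0549], [0.5547, -0.5883, -0.0824]], R = [[3.6056, 0.0000, 0.0000], [0.0000, 5.0990, 4.7068], [0.0000, 0.0000, 2.8011]]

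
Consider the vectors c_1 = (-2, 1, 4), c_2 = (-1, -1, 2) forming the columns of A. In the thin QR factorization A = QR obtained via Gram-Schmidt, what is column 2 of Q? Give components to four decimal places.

c_1 = (-2, 1, 4); ‖c_1‖ = 4.5826, so q_1 = (-0.4364, 0.2182, 0.8729).
q_1·c_2 = (-0.4364)·(-1) + 0.2182·(-1) + 0.8729·2 = 1.9640.
u_2 = c_2 − 1.9640·q_1 = (-0.1429, -1.4286, 0.2857).
‖u_2‖ = 1.4639, so q_2 = (-0.0976, -0.9759, 0.1952).

q_2 = (-0.0976, -0.9759, 0.1952)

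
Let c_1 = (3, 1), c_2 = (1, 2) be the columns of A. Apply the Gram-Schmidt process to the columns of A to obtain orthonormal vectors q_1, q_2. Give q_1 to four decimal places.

q_1 = (0.9487, 0.3162)

c_1 = (3, 1); ‖c_1‖ = 3.1623, so q_1 = (0.9487, 0.3162).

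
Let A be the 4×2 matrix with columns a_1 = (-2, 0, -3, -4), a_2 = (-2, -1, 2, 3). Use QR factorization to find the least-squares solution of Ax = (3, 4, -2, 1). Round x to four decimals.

a_1 = (-2, 0, -3, -4); ‖a_1‖ = 5.3852, so e_1 = (-0.3714, 0.0000, -0.5571, -0.7428).
e_1·a_2 = (-0.3714)·(-2) + 0.0000·(-1) + (-0.5571)·2 + (-0.7428)·3 = -2.5997.
u_2 = a_2 + 2.5997·e_1 = (-2.9655, -1.0000, 0.5517, 1.0690).
‖u_2‖ = 3.3528, so e_2 = (-0.8845, -0.2983, 0.1646, 0.3188).
Qᵀb = (-0.7428, -3.8568).
Back-substitute: x_2 = -3.8568/3.3528 = -1.1503.
x_1 = (-0.7428 + 2.5997·(-1.1503))/5.3852 = -0.6933.

x = (-0.6933, -1.1503)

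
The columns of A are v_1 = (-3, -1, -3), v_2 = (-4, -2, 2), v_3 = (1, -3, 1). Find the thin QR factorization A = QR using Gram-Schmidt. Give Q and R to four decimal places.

v_1 = (-3, -1, -3); ‖v_1‖ = 4.3589, so e_1 = (-0.6882, -0.2294, -0.6882).
e_1·v_2 = (-0.6882)·(-4) + (-0.2294)·(-2) + (-0.6882)·2 = 1.8353.
u_2 = v_2 − 1.8353·e_1 = (-2.7368, -1.5789, 3.2632).
‖u_2‖ = 4.5422, so e_2 = (-0.6025, -0.3476, 0.7184).
e_1·v_3 = (-0.6882)·1 + (-0.2294)·(-3) + (-0.6882)·1 = -0.6882; e_2·v_3 = (-0.6025)·1 + (-0.3476)·(-3) + 0.7184·1 = 1.1587.
u_3 = v_3 + 0.6882·e_1 − 1.1587·e_2 = (1.2245, -2.7551, -0.3061).
‖u_3‖ = 3.0305, so e_3 = (0.4041, -0.9091, -0.1010).

Q = [[-0.6882, -0.6025, 0.4041], [-0.2294, -0.3476, -0.9091], [-0.6882, 0.7184, -0.1010]], R = [[4.3589, 1.8353, -0.6882], [0.0000, 4.5422, 1.1587], [0.0000, 0.0000, 3.0305]]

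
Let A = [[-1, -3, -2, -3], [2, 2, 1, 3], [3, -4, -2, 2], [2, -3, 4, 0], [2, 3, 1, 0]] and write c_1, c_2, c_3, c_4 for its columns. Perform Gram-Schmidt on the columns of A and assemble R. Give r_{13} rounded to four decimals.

e_1 = c_1/‖c_1‖ = (-1, 2, 3, 2, 2)/4.6904 = (-0.2132, 0.4264, 0.6396, 0.4264, 0.4264).
r_{13} = e_1·c_3 = 1.7056.

r_{13} = 1.7056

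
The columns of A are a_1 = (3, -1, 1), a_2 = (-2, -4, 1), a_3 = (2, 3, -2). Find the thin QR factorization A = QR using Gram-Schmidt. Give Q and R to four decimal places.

a_1 = (3, -1, 1); ‖a_1‖ = 3.3166, so q_1 = (0.9045, -0.3015, 0.3015).
q_1·a_2 = 0.9045·(-2) + (-0.3015)·(-4) + 0.3015·1 = -0.3015.
u_2 = a_2 + 0.3015·q_1 = (-1.7273, -4.0909, 1.0909).
‖u_2‖ = 4.5726, so q_2 = (-0.3777, -0.8946, 0.2386).
q_1·a_3 = 0.9045·2 + (-0.3015)·3 + 0.3015·(-2) = 0.3015; q_2·a_3 = (-0.3777)·2 + (-0.8946)·3 + 0.2386·(-2) = -3.9166.
u_3 = a_3 − 0.3015·q_1 + 3.9166·q_2 = (0.2478, -0.4130, -1.1565).
‖u_3‖ = 1.2528, so q_3 = (0.1978, -0.3297, -0.9231).

Q = [[0.9045, -0.3777, 0.1978], [-0.3015, -0.8946, -0.3297], [0.3015, 0.2386, -0.9231]], R = [[3.3166, -0.3015, 0.3015], [0.0000, 4.5726, -3.9166], [0.0000, 0.0000, 1.2528]]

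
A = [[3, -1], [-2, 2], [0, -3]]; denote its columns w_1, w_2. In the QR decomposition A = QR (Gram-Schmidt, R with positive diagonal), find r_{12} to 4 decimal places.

r_{12} = -1.9415

q_1 = w_1/‖w_1‖ = (3, -2, 0)/3.6056 = (0.8321, -0.5547, 0.0000).
r_{12} = q_1·w_2 = -1.9415.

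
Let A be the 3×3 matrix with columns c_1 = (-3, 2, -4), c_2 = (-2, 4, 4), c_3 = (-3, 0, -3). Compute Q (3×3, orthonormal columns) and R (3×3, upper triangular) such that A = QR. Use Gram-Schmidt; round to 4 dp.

Q = [[-0.5571, -0.3685, -0.7442], [0.3714, 0.6910, -0.6202], [-0.7428, 0.6219, 0.2481]], R = [[5.3852, -0.3714, 3.8996], [0.0000, 5.9885, -0.7601], [0.0000, 0.0000, 1.4884]]

c_1 = (-3, 2, -4); ‖c_1‖ = 5.3852, so e_1 = (-0.5571, 0.3714, -0.7428).
e_1·c_2 = (-0.5571)·(-2) + 0.3714·4 + (-0.7428)·4 = -0.3714.
u_2 = c_2 + 0.3714·e_1 = (-2.2069, 4.1379, 3.7241).
‖u_2‖ = 5.9885, so e_2 = (-0.3685, 0.6910, 0.6219).
e_1·c_3 = (-0.5571)·(-3) + 0.3714·0 + (-0.7428)·(-3) = 3.8996; e_2·c_3 = (-0.3685)·(-3) + 0.6910·0 + 0.6219·(-3) = -0.7601.
u_3 = c_3 − 3.8996·e_1 + 0.7601·e_2 = (-1.1077, -0.9231, 0.3692).
‖u_3‖ = 1.4884, so e_3 = (-0.7442, -0.6202, 0.2481).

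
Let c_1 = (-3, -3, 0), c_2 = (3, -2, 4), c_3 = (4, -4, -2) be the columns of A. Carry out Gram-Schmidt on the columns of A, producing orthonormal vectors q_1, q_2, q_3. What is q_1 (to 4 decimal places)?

c_1 = (-3, -3, 0); ‖c_1‖ = 4.2426, so q_1 = (-0.7071, -0.7071, 0.0000).

q_1 = (-0.7071, -0.7071, 0.0000)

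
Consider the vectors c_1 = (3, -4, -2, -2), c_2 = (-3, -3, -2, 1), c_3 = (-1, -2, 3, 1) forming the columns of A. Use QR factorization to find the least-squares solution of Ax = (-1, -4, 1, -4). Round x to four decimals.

x = (0.6086, 0.1521, 0.6145)

e_1 = c_1/‖c_1‖ = (3, -4, -2, -2)/5.7446 = (0.5222, -0.6963, -0.3482, -0.3482).
r_{12} = e_1·c_2 = 0.8704.
u_2 = c_2 − 0.8704·e_1 = (-3.4545, -2.3939, -1.6970, 1.3030).
‖u_2‖ = 4.7162, so e_2 = (-0.7325, -0.5076, -0.3598, 0.2763).
r_{13} = e_1·c_3 = -0.5222; r_{23} = e_2·c_3 = 0.9445.
u_3 = c_3 + 0.5222·e_1 − 0.9445·e_2 = (-0.0354, -1.8842, 3.1580, 0.5572).
‖u_3‖ = 3.7196, so e_3 = (-0.0095, -0.5066, 0.8490, 0.1498).
Qᵀb = (3.3075, 1.2979, 2.2856).
Back-substitute: x_3 = 2.2856/3.7196 = 0.6145.
x_2 = (1.2979 − 0.9445·0.6145)/4.7162 = 0.1521.
x_1 = (3.3075 − 0.8704·0.1521 + 0.5222·0.6145)/5.7446 = 0.6086.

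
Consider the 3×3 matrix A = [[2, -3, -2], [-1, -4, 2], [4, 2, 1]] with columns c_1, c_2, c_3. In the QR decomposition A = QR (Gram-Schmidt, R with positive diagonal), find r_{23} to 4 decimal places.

c_1 = (2, -1, 4); ‖c_1‖ = 4.5826, so e_1 = (0.4364, -0.2182, 0.8729).
e_1·c_2 = 0.4364·(-3) + (-0.2182)·(-4) + 0.8729·2 = 1.3093.
u_2 = c_2 − 1.3093·e_1 = (-3.5714, -3.7143, 0.8571).
‖u_2‖ = 5.2236, so e_2 = (-0.6837, -0.7111, 0.1641).
r_{23} = e_2·c_3 = 0.1094.

r_{23} = 0.1094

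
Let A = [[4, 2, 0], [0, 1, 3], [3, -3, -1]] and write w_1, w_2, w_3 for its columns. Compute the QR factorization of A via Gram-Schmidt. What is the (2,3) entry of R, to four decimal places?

e_1 = w_1/‖w_1‖ = (4, 0, 3)/5.0000 = (0.8000, 0.0000, 0.6000).
r_{12} = e_1·w_2 = -0.2000.
u_2 = w_2 + 0.2000·e_1 = (2.1600, 1.0000, -2.8800).
‖u_2‖ = 3.7363, so e_2 = (0.5781, 0.2676, -0.7708).
r_{23} = e_2·w_3 = 1.5737.

r_{23} = 1.5737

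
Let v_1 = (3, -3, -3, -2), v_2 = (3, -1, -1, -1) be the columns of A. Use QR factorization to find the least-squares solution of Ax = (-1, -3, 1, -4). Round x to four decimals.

x = (0.9759, -1.1325)

v_1 = (3, -3, -3, -2); ‖v_1‖ = 5.5678, so q_1 = (0.5388, -0.5388, -0.5388, -0.3592).
q_1·v_2 = 0.5388·3 + (-0.5388)·(-1) + (-0.5388)·(-1) + (-0.3592)·(-1) = 3.0533.
u_2 = v_2 − 3.0533·q_1 = (1.3548, 0.6452, 0.6452, 0.0968).
‖u_2‖ = 1.6363, so q_2 = (0.8280, 0.3943, 0.3943, 0.0591).
Qᵀb = (1.9757, -1.8531).
Back-substitute: x_2 = -1.8531/1.6363 = -1.1325.
x_1 = (1.9757 − 3.0533·(-1.1325))/5.5678 = 0.9759.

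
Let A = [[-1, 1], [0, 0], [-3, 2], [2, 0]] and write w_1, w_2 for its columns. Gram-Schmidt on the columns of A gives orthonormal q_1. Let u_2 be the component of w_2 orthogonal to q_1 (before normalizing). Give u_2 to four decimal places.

u_2 = (0.5000, 0.0000, 0.5000, 1.0000)

w_1 = (-1, 0, -3, 2); ‖w_1‖ = 3.7417, so q_1 = (-0.2673, 0.0000, -0.8018, 0.5345).
q_1·w_2 = (-0.2673)·1 + 0.0000·0 + (-0.8018)·2 + 0.5345·0 = -1.8708.
u_2 = w_2 + 1.8708·q_1 = (0.5000, 0.0000, 0.5000, 1.0000).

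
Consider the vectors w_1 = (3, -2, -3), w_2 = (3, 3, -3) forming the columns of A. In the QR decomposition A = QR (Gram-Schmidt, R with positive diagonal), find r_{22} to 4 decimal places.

e_1 = w_1/‖w_1‖ = (3, -2, -3)/4.6904 = (0.6396, -0.4264, -0.6396).
r_{12} = e_1·w_2 = 2.5584.
u_2 = w_2 − 2.5584·e_1 = (1.3636, 4.0909, -1.3636).
r_{22} = ‖u_2‖ = 4.5227.

r_{22} = 4.5227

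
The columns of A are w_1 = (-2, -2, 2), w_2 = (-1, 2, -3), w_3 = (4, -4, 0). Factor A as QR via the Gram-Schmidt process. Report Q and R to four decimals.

w_1 = (-2, -2, 2); ‖w_1‖ = 3.4641, so q_1 = (-0.5774, -0.5774, 0.5774).
q_1·w_2 = (-0.5774)·(-1) + (-0.5774)·2 + 0.5774·(-3) = -2.3094.
u_2 = w_2 + 2.3094·q_1 = (-2.3333, 0.6667, -1.6667).
‖u_2‖ = 2.9439, so q_2 = (-0.7926, 0.2265, -0.5661).
q_1·w_3 = (-0.5774)·4 + (-0.5774)·(-4) + 0.5774·0 = 0.0000; q_2·w_3 = (-0.7926)·4 + 0.2265·(-4) + (-0.5661)·0 = -4.0762.
u_3 = w_3 + 0.0000·q_1 + 4.0762·q_2 = (0.7692, -3.0769, -2.3077).
‖u_3‖ = 3.9223, so q_3 = (0.1961, -0.7845, -0.5883).

Q = [[-0.5774, -0.7926, 0.1961], [-0.5774, 0.2265, -0.7845], [0.5774, -0.5661, -0.5883]], R = [[3.4641, -2.3094, 0.0000], [0.0000, 2.9439, -4.0762], [0.0000, 0.0000, 3.9223]]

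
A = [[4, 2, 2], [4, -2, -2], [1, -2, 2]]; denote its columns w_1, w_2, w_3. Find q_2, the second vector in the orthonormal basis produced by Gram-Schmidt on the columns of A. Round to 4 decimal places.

q_2 = (0.6506, -0.5100, -0.5627)

w_1 = (4, 4, 1); ‖w_1‖ = 5.7446, so q_1 = (0.6963, 0.6963, 0.1741).
q_1·w_2 = 0.6963·2 + 0.6963·(-2) + 0.1741·(-2) = -0.3482.
u_2 = w_2 + 0.3482·q_1 = (2.2424, -1.7576, -1.9394).
‖u_2‖ = 3.4466, so q_2 = (0.6506, -0.5100, -0.5627).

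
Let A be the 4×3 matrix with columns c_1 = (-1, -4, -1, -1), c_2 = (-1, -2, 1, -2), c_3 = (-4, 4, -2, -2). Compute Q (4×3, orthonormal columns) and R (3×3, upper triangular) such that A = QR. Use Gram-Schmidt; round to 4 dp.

c_1 = (-1, -4, -1, -1); ‖c_1‖ = 4.3589, so q_1 = (-0.2294, -0.9177, -0.2294, -0.2294).
q_1·c_2 = (-0.2294)·(-1) + (-0.9177)·(-2) + (-0.2294)·1 + (-0.2294)·(-2) = 2.2942.
u_2 = c_2 − 2.2942·q_1 = (-0.4737, 0.1053, 1.5263, -1.4737).
‖u_2‖ = 2.1764, so q_2 = (-0.2176, 0.0484, 0.7013, -0.6771).
q_1·c_3 = (-0.2294)·(-4) + (-0.9177)·4 + (-0.2294)·(-2) + (-0.2294)·(-2) = -1.8353; q_2·c_3 = (-0.2176)·(-4) + 0.0484·4 + 0.7013·(-2) + (-0.6771)·(-2) = 1.0157.
u_3 = c_3 + 1.8353·q_1 − 1.0157·q_2 = (-4.2000, 2.2667, -3.1333, -1.7333).
‖u_3‖ = 5.9666, so q_3 = (-0.7039, 0.3799, -0.5251, -0.2905).

Q = [[-0.2294, -0.2176, -0.7039], [-0.9177, 0.0484, 0.3799], [-0.2294, 0.7013, -0.5251], [-0.2294, -0.6771, -0.2905]], R = [[4.3589, 2.2942, -1.8353], [0.0000, 2.1764, 1.0157], [0.0000, 0.0000, 5.9666]]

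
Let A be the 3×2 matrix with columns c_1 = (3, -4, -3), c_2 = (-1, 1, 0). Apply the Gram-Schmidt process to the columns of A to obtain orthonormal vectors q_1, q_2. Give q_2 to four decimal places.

c_1 = (3, -4, -3); ‖c_1‖ = 5.8310, so q_1 = (0.5145, -0.6860, -0.5145).
q_1·c_2 = 0.5145·(-1) + (-0.6860)·1 + (-0.5145)·0 = -1.2005.
u_2 = c_2 + 1.2005·q_1 = (-0.3824, 0.1765, -0.6176).
‖u_2‖ = 0.7475, so q_2 = (-0.5115, 0.2361, -0.8262).

q_2 = (-0.5115, 0.2361, -0.8262)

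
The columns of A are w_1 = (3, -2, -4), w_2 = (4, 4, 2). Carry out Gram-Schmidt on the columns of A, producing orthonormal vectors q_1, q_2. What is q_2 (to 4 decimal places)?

q_2 = (0.7413, 0.6255, 0.2433)

w_1 = (3, -2, -4); ‖w_1‖ = 5.3852, so q_1 = (0.5571, -0.3714, -0.7428).
q_1·w_2 = 0.5571·4 + (-0.3714)·4 + (-0.7428)·2 = -0.7428.
u_2 = w_2 + 0.7428·q_1 = (4.4138, 3.7241, 1.4483).
‖u_2‖ = 5.9538, so q_2 = (0.7413, 0.6255, 0.2433).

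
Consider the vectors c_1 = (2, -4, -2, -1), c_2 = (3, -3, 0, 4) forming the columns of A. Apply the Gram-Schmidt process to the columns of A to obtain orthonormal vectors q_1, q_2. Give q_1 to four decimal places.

q_1 = c_1/‖c_1‖ = (2, -4, -2, -1)/5.0000 = (0.4000, -0.8000, -0.4000, -0.2000).

q_1 = (0.4000, -0.8000, -0.4000, -0.2000)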